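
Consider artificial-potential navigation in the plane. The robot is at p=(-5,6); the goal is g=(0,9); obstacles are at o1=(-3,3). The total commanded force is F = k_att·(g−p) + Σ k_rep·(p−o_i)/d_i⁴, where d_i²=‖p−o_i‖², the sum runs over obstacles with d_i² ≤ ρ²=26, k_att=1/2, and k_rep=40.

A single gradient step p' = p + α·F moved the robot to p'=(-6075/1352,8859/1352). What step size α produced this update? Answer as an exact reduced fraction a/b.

α = 1/4

F_att = 1/2·(g−p) = 1/2·(5,3) = (2.5000,1.5000)
o1: d²=13 ≤ ρ²=26; F_rep = 40·(-2,3)/13² = (-0.4734,0.7101)
F = F_att + ΣF_rep = (2.0266,2.2101)
Δp = p'−p = (0.5067,0.5525); α = Δx/Fx = (685/1352) / (685/338) = 1/4
check: Δy/Fy = (747/1352) / (747/338) = 1/4 ✓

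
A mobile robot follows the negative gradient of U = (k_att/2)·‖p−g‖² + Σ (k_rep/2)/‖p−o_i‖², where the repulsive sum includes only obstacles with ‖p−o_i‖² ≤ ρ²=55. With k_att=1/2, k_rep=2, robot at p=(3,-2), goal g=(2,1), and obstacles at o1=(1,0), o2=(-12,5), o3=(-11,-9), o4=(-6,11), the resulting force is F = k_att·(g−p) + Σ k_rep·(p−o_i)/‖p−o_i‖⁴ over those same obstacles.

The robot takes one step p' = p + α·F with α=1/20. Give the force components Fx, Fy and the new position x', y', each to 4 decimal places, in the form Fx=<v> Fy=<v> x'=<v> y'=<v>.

Fx=-0.4375 Fy=1.4375 x'=2.9781 y'=-1.9281

F_att = 1/2·(g−p) = 1/2·(-1,3) = (-0.5000,1.5000)
o1: d²=8 ≤ ρ²=55; F_rep = 2·(2,-2)/8² = (0.0625,-0.0625)
o2: d²=274 > ρ²=55 → inactive
o3: d²=245 > ρ²=55 → inactive
o4: d²=250 > ρ²=55 → inactive
F = F_att + ΣF_rep = (-0.4375,1.4375)
p' = p + 1/20·F = (2.9781,-1.9281)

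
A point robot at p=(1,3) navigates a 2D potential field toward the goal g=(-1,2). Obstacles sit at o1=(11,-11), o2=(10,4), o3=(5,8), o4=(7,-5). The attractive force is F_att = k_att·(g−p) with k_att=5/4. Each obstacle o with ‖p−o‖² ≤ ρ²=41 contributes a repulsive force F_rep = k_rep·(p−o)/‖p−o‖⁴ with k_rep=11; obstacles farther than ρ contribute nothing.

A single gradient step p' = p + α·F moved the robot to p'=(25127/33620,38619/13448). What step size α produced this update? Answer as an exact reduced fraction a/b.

F_att = 5/4·(g−p) = 5/4·(-2,-1) = (-2.5000,-1.2500)
o1: d²=296 > ρ²=41 → inactive
o2: d²=82 > ρ²=41 → inactive
o3: d²=41 ≤ ρ²=41; F_rep = 11·(-4,-5)/41² = (-0.0262,-0.0327)
o4: d²=100 > ρ²=41 → inactive
F = F_att + ΣF_rep = (-2.5262,-1.2827)
Δp = p'−p = (-0.2526,-0.1283); α = Δx/Fx = (-8493/33620) / (-8493/3362) = 1/10
check: Δy/Fy = (-1725/13448) / (-8625/6724) = 1/10 ✓

α = 1/10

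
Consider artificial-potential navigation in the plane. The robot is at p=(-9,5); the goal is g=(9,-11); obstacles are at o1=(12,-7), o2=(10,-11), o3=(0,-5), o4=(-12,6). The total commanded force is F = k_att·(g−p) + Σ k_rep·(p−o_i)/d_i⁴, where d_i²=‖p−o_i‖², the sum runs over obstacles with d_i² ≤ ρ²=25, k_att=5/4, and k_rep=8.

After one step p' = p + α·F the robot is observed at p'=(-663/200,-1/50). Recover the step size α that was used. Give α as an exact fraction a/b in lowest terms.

α = 1/4

F_att = 5/4·(g−p) = 5/4·(18,-16) = (22.5000,-20.0000)
o1: d²=585 > ρ²=25 → inactive
o2: d²=617 > ρ²=25 → inactive
o3: d²=181 > ρ²=25 → inactive
o4: d²=10 ≤ ρ²=25; F_rep = 8·(3,-1)/10² = (0.2400,-0.0800)
F = F_att + ΣF_rep = (22.7400,-20.0800)
Δp = p'−p = (5.6850,-5.0200); α = Δx/Fx = (1137/200) / (1137/50) = 1/4
check: Δy/Fy = (-251/50) / (-502/25) = 1/4 ✓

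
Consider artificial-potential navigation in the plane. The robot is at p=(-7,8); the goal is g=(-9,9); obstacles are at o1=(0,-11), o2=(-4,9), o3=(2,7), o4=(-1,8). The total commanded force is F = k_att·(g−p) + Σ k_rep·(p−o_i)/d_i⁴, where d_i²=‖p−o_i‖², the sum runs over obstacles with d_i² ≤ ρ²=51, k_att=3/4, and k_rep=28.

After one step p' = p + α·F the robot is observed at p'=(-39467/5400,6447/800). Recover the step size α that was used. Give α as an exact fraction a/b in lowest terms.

F_att = 3/4·(g−p) = 3/4·(-2,1) = (-1.5000,0.7500)
o1: d²=410 > ρ²=51 → inactive
o2: d²=10 ≤ ρ²=51; F_rep = 28·(-3,-1)/10² = (-0.8400,-0.2800)
o3: d²=82 > ρ²=51 → inactive
o4: d²=36 ≤ ρ²=51; F_rep = 28·(-6,0)/36² = (-0.1296,0.0000)
F = F_att + ΣF_rep = (-2.4696,0.4700)
Δp = p'−p = (-0.3087,0.0587); α = Δx/Fx = (-1667/5400) / (-1667/675) = 1/8
check: Δy/Fy = (47/800) / (47/100) = 1/8 ✓

α = 1/8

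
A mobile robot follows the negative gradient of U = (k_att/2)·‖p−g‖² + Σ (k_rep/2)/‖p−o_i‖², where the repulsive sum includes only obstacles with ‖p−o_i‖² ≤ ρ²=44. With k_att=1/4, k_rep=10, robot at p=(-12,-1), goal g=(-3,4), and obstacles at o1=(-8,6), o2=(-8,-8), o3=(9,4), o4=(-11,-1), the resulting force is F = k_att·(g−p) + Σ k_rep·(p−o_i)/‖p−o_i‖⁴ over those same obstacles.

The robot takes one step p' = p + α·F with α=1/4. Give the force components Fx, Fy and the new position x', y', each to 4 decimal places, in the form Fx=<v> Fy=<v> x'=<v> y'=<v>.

Fx=-7.7500 Fy=1.2500 x'=-13.9375 y'=-0.6875

F_att = 1/4·(g−p) = 1/4·(9,5) = (2.2500,1.2500)
o1: d²=65 > ρ²=44 → inactive
o2: d²=65 > ρ²=44 → inactive
o3: d²=466 > ρ²=44 → inactive
o4: d²=1 ≤ ρ²=44; F_rep = 10·(-1,0)/1² = (-10.0000,0.0000)
F = F_att + ΣF_rep = (-7.7500,1.2500)
p' = p + 1/4·F = (-13.9375,-0.6875)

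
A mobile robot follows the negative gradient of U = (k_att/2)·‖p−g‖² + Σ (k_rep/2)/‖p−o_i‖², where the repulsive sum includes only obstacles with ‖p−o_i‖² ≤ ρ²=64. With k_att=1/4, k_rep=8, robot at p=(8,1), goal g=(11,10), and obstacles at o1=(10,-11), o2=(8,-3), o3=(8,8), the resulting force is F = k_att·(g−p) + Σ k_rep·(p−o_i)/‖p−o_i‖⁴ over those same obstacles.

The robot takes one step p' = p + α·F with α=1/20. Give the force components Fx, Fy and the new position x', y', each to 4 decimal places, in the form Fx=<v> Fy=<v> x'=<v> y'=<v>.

F_att = 1/4·(g−p) = 1/4·(3,9) = (0.7500,2.2500)
o1: d²=148 > ρ²=64 → inactive
o2: d²=16 ≤ ρ²=64; F_rep = 8·(0,4)/16² = (0.0000,0.1250)
o3: d²=49 ≤ ρ²=64; F_rep = 8·(0,-7)/49² = (0.0000,-0.0233)
F = F_att + ΣF_rep = (0.7500,2.3517)
p' = p + 1/20·F = (8.0375,1.1176)

Fx=0.7500 Fy=2.3517 x'=8.0375 y'=1.1176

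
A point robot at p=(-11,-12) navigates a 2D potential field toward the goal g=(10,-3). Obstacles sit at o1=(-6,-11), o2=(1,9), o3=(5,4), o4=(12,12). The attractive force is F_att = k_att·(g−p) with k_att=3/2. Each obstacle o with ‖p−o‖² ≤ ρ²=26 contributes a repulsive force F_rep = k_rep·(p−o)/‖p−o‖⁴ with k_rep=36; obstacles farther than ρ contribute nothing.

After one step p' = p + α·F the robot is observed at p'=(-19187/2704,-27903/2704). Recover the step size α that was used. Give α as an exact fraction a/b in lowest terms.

F_att = 3/2·(g−p) = 3/2·(21,9) = (31.5000,13.5000)
o1: d²=26 ≤ ρ²=26; F_rep = 36·(-5,-1)/26² = (-0.2663,-0.0533)
o2: d²=585 > ρ²=26 → inactive
o3: d²=512 > ρ²=26 → inactive
o4: d²=1105 > ρ²=26 → inactive
F = F_att + ΣF_rep = (31.2337,13.4467)
Δp = p'−p = (3.9042,1.6808); α = Δx/Fx = (10557/2704) / (10557/338) = 1/8
check: Δy/Fy = (4545/2704) / (4545/338) = 1/8 ✓

α = 1/8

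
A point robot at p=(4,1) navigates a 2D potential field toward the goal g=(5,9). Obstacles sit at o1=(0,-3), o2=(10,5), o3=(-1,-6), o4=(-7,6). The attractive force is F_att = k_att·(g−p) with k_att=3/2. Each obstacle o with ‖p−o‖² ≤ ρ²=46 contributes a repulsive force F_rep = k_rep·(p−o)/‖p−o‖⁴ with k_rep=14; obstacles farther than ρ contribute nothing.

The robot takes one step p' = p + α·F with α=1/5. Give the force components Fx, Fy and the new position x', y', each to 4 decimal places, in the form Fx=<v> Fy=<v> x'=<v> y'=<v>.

Fx=1.5547 Fy=12.0547 x'=4.3109 y'=3.4109

F_att = 3/2·(g−p) = 3/2·(1,8) = (1.5000,12.0000)
o1: d²=32 ≤ ρ²=46; F_rep = 14·(4,4)/32² = (0.0547,0.0547)
o2: d²=52 > ρ²=46 → inactive
o3: d²=74 > ρ²=46 → inactive
o4: d²=146 > ρ²=46 → inactive
F = F_att + ΣF_rep = (1.5547,12.0547)
p' = p + 1/5·F = (4.3109,3.4109)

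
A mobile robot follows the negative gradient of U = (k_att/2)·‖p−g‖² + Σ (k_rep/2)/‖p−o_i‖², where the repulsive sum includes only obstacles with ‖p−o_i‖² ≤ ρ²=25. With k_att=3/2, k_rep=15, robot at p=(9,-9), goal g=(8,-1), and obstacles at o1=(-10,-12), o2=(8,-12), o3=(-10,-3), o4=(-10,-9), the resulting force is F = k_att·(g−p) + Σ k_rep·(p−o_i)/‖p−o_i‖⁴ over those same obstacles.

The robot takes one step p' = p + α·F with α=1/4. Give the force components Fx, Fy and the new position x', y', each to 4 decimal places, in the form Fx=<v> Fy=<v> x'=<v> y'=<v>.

Fx=-1.3500 Fy=12.4500 x'=8.6625 y'=-5.8875

F_att = 3/2·(g−p) = 3/2·(-1,8) = (-1.5000,12.0000)
o1: d²=370 > ρ²=25 → inactive
o2: d²=10 ≤ ρ²=25; F_rep = 15·(1,3)/10² = (0.1500,0.4500)
o3: d²=397 > ρ²=25 → inactive
o4: d²=361 > ρ²=25 → inactive
F = F_att + ΣF_rep = (-1.3500,12.4500)
p' = p + 1/4·F = (8.6625,-5.8875)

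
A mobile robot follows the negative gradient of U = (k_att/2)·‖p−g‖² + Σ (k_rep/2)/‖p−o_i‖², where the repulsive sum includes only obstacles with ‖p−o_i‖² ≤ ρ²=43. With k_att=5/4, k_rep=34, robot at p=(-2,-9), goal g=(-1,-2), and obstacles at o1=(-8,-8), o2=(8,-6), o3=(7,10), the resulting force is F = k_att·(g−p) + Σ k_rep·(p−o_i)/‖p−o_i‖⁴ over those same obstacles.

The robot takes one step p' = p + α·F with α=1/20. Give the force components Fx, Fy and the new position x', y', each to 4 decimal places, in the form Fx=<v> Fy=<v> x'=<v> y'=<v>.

Fx=1.3990 Fy=8.7252 x'=-1.9300 y'=-8.5637

F_att = 5/4·(g−p) = 5/4·(1,7) = (1.2500,8.7500)
o1: d²=37 ≤ ρ²=43; F_rep = 34·(6,-1)/37² = (0.1490,-0.0248)
o2: d²=109 > ρ²=43 → inactive
o3: d²=442 > ρ²=43 → inactive
F = F_att + ΣF_rep = (1.3990,8.7252)
p' = p + 1/20·F = (-1.9300,-8.5637)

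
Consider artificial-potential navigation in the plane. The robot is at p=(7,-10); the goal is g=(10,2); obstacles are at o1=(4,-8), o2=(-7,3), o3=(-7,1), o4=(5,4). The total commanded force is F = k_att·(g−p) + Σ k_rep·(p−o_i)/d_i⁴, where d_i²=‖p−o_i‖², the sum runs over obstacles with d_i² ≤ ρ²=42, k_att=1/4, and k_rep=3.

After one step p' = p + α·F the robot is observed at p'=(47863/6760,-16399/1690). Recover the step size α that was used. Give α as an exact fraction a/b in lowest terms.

F_att = 1/4·(g−p) = 1/4·(3,12) = (0.7500,3.0000)
o1: d²=13 ≤ ρ²=42; F_rep = 3·(3,-2)/13² = (0.0533,-0.0355)
o2: d²=365 > ρ²=42 → inactive
o3: d²=317 > ρ²=42 → inactive
o4: d²=200 > ρ²=42 → inactive
F = F_att + ΣF_rep = (0.8033,2.9645)
Δp = p'−p = (0.0803,0.2964); α = Δx/Fx = (543/6760) / (543/676) = 1/10
check: Δy/Fy = (501/1690) / (501/169) = 1/10 ✓

α = 1/10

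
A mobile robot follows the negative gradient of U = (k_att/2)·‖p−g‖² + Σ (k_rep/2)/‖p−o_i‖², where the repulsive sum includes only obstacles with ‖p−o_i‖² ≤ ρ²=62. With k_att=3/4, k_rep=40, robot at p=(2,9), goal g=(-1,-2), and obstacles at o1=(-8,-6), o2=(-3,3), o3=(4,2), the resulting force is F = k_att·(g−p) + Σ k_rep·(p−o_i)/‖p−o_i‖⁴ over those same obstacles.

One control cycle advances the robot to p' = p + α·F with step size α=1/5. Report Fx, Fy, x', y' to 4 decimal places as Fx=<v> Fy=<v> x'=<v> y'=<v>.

F_att = 3/4·(g−p) = 3/4·(-3,-11) = (-2.2500,-8.2500)
o1: d²=325 > ρ²=62 → inactive
o2: d²=61 ≤ ρ²=62; F_rep = 40·(5,6)/61² = (0.0537,0.0645)
o3: d²=53 ≤ ρ²=62; F_rep = 40·(-2,7)/53² = (-0.0285,0.0997)
F = F_att + ΣF_rep = (-2.2247,-8.0858)
p' = p + 1/5·F = (1.5551,7.3828)

Fx=-2.2247 Fy=-8.0858 x'=1.5551 y'=7.3828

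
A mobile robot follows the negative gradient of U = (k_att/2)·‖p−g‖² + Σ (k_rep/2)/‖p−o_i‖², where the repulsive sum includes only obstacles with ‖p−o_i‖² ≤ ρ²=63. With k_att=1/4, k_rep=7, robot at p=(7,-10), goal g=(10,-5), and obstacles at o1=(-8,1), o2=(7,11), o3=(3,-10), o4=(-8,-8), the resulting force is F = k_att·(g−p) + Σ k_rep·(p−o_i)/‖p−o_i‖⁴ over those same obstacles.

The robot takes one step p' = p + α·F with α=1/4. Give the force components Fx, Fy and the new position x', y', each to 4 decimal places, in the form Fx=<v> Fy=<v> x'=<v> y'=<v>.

Fx=0.8594 Fy=1.2500 x'=7.2148 y'=-9.6875

F_att = 1/4·(g−p) = 1/4·(3,5) = (0.7500,1.2500)
o1: d²=346 > ρ²=63 → inactive
o2: d²=441 > ρ²=63 → inactive
o3: d²=16 ≤ ρ²=63; F_rep = 7·(4,0)/16² = (0.1094,0.0000)
o4: d²=229 > ρ²=63 → inactive
F = F_att + ΣF_rep = (0.8594,1.2500)
p' = p + 1/4·F = (7.2148,-9.6875)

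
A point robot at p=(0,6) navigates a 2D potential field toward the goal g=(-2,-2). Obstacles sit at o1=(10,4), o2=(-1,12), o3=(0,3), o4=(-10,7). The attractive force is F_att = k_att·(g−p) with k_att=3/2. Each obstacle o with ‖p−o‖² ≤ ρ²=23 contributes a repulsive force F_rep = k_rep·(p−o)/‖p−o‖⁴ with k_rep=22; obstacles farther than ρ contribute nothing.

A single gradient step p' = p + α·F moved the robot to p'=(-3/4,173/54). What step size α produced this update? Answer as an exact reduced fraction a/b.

F_att = 3/2·(g−p) = 3/2·(-2,-8) = (-3.0000,-12.0000)
o1: d²=104 > ρ²=23 → inactive
o2: d²=37 > ρ²=23 → inactive
o3: d²=9 ≤ ρ²=23; F_rep = 22·(0,3)/9² = (0.0000,0.8148)
o4: d²=101 > ρ²=23 → inactive
F = F_att + ΣF_rep = (-3.0000,-11.1852)
Δp = p'−p = (-0.7500,-2.7963); α = Δx/Fx = (-3/4) / (-3) = 1/4
check: Δy/Fy = (-151/54) / (-302/27) = 1/4 ✓

α = 1/4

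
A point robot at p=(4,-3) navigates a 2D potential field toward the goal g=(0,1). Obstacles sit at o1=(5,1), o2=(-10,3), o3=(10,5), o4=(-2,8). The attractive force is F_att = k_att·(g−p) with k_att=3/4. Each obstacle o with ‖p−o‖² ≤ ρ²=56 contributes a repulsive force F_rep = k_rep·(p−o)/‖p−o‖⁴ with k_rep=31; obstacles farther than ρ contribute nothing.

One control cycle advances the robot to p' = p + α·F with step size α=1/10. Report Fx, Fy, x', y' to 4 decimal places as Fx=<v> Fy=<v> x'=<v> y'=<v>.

F_att = 3/4·(g−p) = 3/4·(-4,4) = (-3.0000,3.0000)
o1: d²=17 ≤ ρ²=56; F_rep = 31·(-1,-4)/17² = (-0.1073,-0.4291)
o2: d²=232 > ρ²=56 → inactive
o3: d²=100 > ρ²=56 → inactive
o4: d²=157 > ρ²=56 → inactive
F = F_att + ΣF_rep = (-3.1073,2.5709)
p' = p + 1/10·F = (3.6893,-2.7429)

Fx=-3.1073 Fy=2.5709 x'=3.6893 y'=-2.7429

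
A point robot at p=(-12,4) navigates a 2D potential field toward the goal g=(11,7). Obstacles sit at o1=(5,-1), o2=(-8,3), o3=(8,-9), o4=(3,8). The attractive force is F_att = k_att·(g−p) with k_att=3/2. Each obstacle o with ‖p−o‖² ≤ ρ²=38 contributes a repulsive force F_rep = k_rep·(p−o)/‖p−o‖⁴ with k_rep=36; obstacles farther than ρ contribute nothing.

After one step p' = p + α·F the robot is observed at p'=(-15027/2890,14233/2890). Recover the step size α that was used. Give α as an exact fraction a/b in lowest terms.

α = 1/5

F_att = 3/2·(g−p) = 3/2·(23,3) = (34.5000,4.5000)
o1: d²=314 > ρ²=38 → inactive
o2: d²=17 ≤ ρ²=38; F_rep = 36·(-4,1)/17² = (-0.4983,0.1246)
o3: d²=569 > ρ²=38 → inactive
o4: d²=241 > ρ²=38 → inactive
F = F_att + ΣF_rep = (34.0017,4.6246)
Δp = p'−p = (6.8003,0.9249); α = Δx/Fx = (19653/2890) / (19653/578) = 1/5
check: Δy/Fy = (2673/2890) / (2673/578) = 1/5 ✓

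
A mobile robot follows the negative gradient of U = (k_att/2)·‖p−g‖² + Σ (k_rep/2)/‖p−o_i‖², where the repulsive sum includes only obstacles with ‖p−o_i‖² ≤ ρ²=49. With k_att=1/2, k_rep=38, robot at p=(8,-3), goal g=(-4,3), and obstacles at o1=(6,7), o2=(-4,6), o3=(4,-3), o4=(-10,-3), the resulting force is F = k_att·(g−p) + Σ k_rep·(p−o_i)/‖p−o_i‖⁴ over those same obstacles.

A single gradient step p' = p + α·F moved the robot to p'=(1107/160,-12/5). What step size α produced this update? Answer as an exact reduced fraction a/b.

α = 1/5

F_att = 1/2·(g−p) = 1/2·(-12,6) = (-6.0000,3.0000)
o1: d²=104 > ρ²=49 → inactive
o2: d²=225 > ρ²=49 → inactive
o3: d²=16 ≤ ρ²=49; F_rep = 38·(4,0)/16² = (0.5938,0.0000)
o4: d²=324 > ρ²=49 → inactive
F = F_att + ΣF_rep = (-5.4062,3.0000)
Δp = p'−p = (-1.0813,0.6000); α = Δx/Fx = (-173/160) / (-173/32) = 1/5
check: Δy/Fy = (3/5) / (3) = 1/5 ✓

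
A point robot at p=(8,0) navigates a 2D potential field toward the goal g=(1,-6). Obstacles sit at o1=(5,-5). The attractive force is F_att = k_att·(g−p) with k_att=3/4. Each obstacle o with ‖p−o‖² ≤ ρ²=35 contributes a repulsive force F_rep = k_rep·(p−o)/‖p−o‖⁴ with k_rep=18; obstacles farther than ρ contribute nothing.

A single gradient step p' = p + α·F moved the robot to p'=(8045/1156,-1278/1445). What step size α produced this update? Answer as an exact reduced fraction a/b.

F_att = 3/4·(g−p) = 3/4·(-7,-6) = (-5.2500,-4.5000)
o1: d²=34 ≤ ρ²=35; F_rep = 18·(3,5)/34² = (0.0467,0.0779)
F = F_att + ΣF_rep = (-5.2033,-4.4221)
Δp = p'−p = (-1.0407,-0.8844); α = Δx/Fx = (-1203/1156) / (-6015/1156) = 1/5
check: Δy/Fy = (-1278/1445) / (-1278/289) = 1/5 ✓

α = 1/5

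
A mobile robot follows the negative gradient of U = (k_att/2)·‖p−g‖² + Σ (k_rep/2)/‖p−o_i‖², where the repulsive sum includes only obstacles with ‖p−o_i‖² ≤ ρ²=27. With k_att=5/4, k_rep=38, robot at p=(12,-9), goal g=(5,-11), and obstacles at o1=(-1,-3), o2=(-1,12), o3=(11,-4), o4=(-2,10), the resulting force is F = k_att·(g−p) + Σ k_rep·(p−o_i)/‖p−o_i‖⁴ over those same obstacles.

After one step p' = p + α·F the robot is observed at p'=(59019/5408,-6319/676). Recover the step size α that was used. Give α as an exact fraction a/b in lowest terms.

F_att = 5/4·(g−p) = 5/4·(-7,-2) = (-8.7500,-2.5000)
o1: d²=205 > ρ²=27 → inactive
o2: d²=610 > ρ²=27 → inactive
o3: d²=26 ≤ ρ²=27; F_rep = 38·(1,-5)/26² = (0.0562,-0.2811)
o4: d²=557 > ρ²=27 → inactive
F = F_att + ΣF_rep = (-8.6938,-2.7811)
Δp = p'−p = (-1.0867,-0.3476); α = Δx/Fx = (-5877/5408) / (-5877/676) = 1/8
check: Δy/Fy = (-235/676) / (-470/169) = 1/8 ✓

α = 1/8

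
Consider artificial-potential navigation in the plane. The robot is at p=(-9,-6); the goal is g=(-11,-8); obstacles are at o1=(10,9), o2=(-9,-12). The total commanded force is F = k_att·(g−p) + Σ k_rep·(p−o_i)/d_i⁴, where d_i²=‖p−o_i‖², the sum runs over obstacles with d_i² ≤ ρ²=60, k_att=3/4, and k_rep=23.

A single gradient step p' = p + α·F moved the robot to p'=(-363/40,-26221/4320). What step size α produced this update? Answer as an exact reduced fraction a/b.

α = 1/20

F_att = 3/4·(g−p) = 3/4·(-2,-2) = (-1.5000,-1.5000)
o1: d²=586 > ρ²=60 → inactive
o2: d²=36 ≤ ρ²=60; F_rep = 23·(0,6)/36² = (0.0000,0.1065)
F = F_att + ΣF_rep = (-1.5000,-1.3935)
Δp = p'−p = (-0.0750,-0.0697); α = Δx/Fx = (-3/40) / (-3/2) = 1/20
check: Δy/Fy = (-301/4320) / (-301/216) = 1/20 ✓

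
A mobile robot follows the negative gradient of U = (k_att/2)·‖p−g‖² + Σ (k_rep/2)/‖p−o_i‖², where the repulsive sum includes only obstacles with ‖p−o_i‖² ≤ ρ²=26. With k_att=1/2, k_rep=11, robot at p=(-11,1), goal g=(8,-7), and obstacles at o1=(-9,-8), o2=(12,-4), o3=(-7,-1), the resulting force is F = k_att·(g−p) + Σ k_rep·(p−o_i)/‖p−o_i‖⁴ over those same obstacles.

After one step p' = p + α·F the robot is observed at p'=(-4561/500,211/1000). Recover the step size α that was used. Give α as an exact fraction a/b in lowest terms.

F_att = 1/2·(g−p) = 1/2·(19,-8) = (9.5000,-4.0000)
o1: d²=85 > ρ²=26 → inactive
o2: d²=554 > ρ²=26 → inactive
o3: d²=20 ≤ ρ²=26; F_rep = 11·(-4,2)/20² = (-0.1100,0.0550)
F = F_att + ΣF_rep = (9.3900,-3.9450)
Δp = p'−p = (1.8780,-0.7890); α = Δx/Fx = (939/500) / (939/100) = 1/5
check: Δy/Fy = (-789/1000) / (-789/200) = 1/5 ✓

α = 1/5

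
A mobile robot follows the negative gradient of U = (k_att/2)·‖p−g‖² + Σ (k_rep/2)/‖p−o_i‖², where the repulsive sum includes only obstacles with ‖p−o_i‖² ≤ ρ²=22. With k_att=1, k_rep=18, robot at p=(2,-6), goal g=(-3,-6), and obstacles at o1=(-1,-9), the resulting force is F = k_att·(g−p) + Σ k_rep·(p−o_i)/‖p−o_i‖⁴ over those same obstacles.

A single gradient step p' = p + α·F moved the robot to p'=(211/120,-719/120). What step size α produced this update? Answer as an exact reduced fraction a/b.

α = 1/20

F_att = 1·(g−p) = 1·(-5,0) = (-5.0000,0.0000)
o1: d²=18 ≤ ρ²=22; F_rep = 18·(3,3)/18² = (0.1667,0.1667)
F = F_att + ΣF_rep = (-4.8333,0.1667)
Δp = p'−p = (-0.2417,0.0083); α = Δx/Fx = (-29/120) / (-29/6) = 1/20
check: Δy/Fy = (1/120) / (1/6) = 1/20 ✓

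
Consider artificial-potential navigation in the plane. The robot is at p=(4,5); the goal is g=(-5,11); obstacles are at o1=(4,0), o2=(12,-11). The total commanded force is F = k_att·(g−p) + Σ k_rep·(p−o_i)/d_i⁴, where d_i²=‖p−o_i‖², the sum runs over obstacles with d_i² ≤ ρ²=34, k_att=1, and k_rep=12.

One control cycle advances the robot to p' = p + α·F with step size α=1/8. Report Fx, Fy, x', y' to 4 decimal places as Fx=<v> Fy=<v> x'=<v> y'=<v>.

Fx=-9.0000 Fy=6.0960 x'=2.8750 y'=5.7620

F_att = 1·(g−p) = 1·(-9,6) = (-9.0000,6.0000)
o1: d²=25 ≤ ρ²=34; F_rep = 12·(0,5)/25² = (0.0000,0.0960)
o2: d²=320 > ρ²=34 → inactive
F = F_att + ΣF_rep = (-9.0000,6.0960)
p' = p + 1/8·F = (2.8750,5.7620)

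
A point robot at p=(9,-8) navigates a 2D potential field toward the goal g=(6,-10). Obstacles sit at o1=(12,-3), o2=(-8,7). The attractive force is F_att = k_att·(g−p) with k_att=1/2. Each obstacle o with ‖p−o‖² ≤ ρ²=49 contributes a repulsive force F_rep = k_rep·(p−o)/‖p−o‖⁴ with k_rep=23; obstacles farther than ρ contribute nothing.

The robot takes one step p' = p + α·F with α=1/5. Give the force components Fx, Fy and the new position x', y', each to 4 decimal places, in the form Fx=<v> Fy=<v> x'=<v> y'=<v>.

Fx=-1.5597 Fy=-1.0995 x'=8.6881 y'=-8.2199

F_att = 1/2·(g−p) = 1/2·(-3,-2) = (-1.5000,-1.0000)
o1: d²=34 ≤ ρ²=49; F_rep = 23·(-3,-5)/34² = (-0.0597,-0.0995)
o2: d²=514 > ρ²=49 → inactive
F = F_att + ΣF_rep = (-1.5597,-1.0995)
p' = p + 1/5·F = (8.6881,-8.2199)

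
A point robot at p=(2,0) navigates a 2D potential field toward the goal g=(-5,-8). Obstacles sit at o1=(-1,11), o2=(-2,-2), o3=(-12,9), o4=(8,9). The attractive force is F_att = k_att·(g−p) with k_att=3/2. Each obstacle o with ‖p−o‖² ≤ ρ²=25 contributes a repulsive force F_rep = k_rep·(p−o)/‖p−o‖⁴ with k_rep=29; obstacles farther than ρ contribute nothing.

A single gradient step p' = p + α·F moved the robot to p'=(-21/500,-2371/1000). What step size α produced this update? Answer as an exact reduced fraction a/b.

F_att = 3/2·(g−p) = 3/2·(-7,-8) = (-10.5000,-12.0000)
o1: d²=130 > ρ²=25 → inactive
o2: d²=20 ≤ ρ²=25; F_rep = 29·(4,2)/20² = (0.2900,0.1450)
o3: d²=277 > ρ²=25 → inactive
o4: d²=117 > ρ²=25 → inactive
F = F_att + ΣF_rep = (-10.2100,-11.8550)
Δp = p'−p = (-2.0420,-2.3710); α = Δx/Fx = (-1021/500) / (-1021/100) = 1/5
check: Δy/Fy = (-2371/1000) / (-2371/200) = 1/5 ✓

α = 1/5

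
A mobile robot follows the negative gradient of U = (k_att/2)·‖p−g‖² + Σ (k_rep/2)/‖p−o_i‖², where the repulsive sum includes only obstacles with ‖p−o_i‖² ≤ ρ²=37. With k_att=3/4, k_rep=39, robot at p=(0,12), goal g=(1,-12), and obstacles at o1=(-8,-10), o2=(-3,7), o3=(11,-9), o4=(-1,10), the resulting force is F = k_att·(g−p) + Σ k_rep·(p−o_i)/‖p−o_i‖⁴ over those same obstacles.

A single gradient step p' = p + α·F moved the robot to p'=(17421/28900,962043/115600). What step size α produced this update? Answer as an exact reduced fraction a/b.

F_att = 3/4·(g−p) = 3/4·(1,-24) = (0.7500,-18.0000)
o1: d²=548 > ρ²=37 → inactive
o2: d²=34 ≤ ρ²=37; F_rep = 39·(3,5)/34² = (0.1012,0.1687)
o3: d²=562 > ρ²=37 → inactive
o4: d²=5 ≤ ρ²=37; F_rep = 39·(1,2)/5² = (1.5600,3.1200)
F = F_att + ΣF_rep = (2.4112,-14.7113)
Δp = p'−p = (0.6028,-3.6778); α = Δx/Fx = (17421/28900) / (17421/7225) = 1/4
check: Δy/Fy = (-425157/115600) / (-425157/28900) = 1/4 ✓

α = 1/4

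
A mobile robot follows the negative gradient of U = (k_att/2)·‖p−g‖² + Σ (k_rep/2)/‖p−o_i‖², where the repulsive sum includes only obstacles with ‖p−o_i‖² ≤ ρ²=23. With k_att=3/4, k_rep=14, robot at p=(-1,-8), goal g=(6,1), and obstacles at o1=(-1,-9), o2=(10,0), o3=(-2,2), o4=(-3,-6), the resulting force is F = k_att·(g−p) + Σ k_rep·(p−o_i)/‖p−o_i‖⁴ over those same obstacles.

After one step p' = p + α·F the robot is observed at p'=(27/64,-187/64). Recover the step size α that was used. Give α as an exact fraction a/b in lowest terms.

α = 1/4

F_att = 3/4·(g−p) = 3/4·(7,9) = (5.2500,6.7500)
o1: d²=1 ≤ ρ²=23; F_rep = 14·(0,1)/1² = (0.0000,14.0000)
o2: d²=185 > ρ²=23 → inactive
o3: d²=101 > ρ²=23 → inactive
o4: d²=8 ≤ ρ²=23; F_rep = 14·(2,-2)/8² = (0.4375,-0.4375)
F = F_att + ΣF_rep = (5.6875,20.3125)
Δp = p'−p = (1.4219,5.0781); α = Δx/Fx = (91/64) / (91/16) = 1/4
check: Δy/Fy = (325/64) / (325/16) = 1/4 ✓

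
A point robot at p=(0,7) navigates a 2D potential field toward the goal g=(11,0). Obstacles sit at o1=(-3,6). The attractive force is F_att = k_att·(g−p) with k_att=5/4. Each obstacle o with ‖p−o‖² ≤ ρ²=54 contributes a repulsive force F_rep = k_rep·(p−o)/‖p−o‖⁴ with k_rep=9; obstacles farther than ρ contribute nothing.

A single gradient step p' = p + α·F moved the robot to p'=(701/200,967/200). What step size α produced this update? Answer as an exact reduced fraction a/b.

F_att = 5/4·(g−p) = 5/4·(11,-7) = (13.7500,-8.7500)
o1: d²=10 ≤ ρ²=54; F_rep = 9·(3,1)/10² = (0.2700,0.0900)
F = F_att + ΣF_rep = (14.0200,-8.6600)
Δp = p'−p = (3.5050,-2.1650); α = Δx/Fx = (701/200) / (701/50) = 1/4
check: Δy/Fy = (-433/200) / (-433/50) = 1/4 ✓

α = 1/4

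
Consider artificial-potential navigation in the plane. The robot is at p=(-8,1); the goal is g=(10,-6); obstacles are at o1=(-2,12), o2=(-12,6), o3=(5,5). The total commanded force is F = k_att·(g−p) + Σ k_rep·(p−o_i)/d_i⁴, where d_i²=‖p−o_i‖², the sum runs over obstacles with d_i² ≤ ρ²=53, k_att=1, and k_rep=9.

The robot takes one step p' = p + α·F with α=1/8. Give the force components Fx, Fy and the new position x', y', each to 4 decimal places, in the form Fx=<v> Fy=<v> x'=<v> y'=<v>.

Fx=18.0214 Fy=-7.0268 x'=-5.7473 y'=0.1217

F_att = 1·(g−p) = 1·(18,-7) = (18.0000,-7.0000)
o1: d²=157 > ρ²=53 → inactive
o2: d²=41 ≤ ρ²=53; F_rep = 9·(4,-5)/41² = (0.0214,-0.0268)
o3: d²=185 > ρ²=53 → inactive
F = F_att + ΣF_rep = (18.0214,-7.0268)
p' = p + 1/8·F = (-5.7473,0.1217)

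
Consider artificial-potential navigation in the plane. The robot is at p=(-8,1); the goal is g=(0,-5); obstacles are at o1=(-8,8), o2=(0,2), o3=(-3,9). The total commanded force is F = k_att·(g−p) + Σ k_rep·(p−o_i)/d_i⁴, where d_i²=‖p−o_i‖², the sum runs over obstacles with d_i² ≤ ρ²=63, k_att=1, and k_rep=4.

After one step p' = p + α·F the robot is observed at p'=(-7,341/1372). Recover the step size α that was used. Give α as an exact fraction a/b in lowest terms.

F_att = 1·(g−p) = 1·(8,-6) = (8.0000,-6.0000)
o1: d²=49 ≤ ρ²=63; F_rep = 4·(0,-7)/49² = (0.0000,-0.0117)
o2: d²=65 > ρ²=63 → inactive
o3: d²=89 > ρ²=63 → inactive
F = F_att + ΣF_rep = (8.0000,-6.0117)
Δp = p'−p = (1.0000,-0.7515); α = Δx/Fx = (1) / (8) = 1/8
check: Δy/Fy = (-1031/1372) / (-2062/343) = 1/8 ✓

α = 1/8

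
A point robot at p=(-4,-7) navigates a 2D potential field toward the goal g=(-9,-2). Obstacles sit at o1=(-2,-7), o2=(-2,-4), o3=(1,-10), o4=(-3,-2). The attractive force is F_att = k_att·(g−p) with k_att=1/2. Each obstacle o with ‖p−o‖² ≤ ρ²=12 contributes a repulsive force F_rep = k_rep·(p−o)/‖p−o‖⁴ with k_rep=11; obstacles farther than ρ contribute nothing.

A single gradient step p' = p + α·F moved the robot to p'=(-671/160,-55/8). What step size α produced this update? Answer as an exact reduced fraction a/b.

F_att = 1/2·(g−p) = 1/2·(-5,5) = (-2.5000,2.5000)
o1: d²=4 ≤ ρ²=12; F_rep = 11·(-2,0)/4² = (-1.3750,0.0000)
o2: d²=13 > ρ²=12 → inactive
o3: d²=34 > ρ²=12 → inactive
o4: d²=26 > ρ²=12 → inactive
F = F_att + ΣF_rep = (-3.8750,2.5000)
Δp = p'−p = (-0.1938,0.1250); α = Δx/Fx = (-31/160) / (-31/8) = 1/20
check: Δy/Fy = (1/8) / (5/2) = 1/20 ✓

α = 1/20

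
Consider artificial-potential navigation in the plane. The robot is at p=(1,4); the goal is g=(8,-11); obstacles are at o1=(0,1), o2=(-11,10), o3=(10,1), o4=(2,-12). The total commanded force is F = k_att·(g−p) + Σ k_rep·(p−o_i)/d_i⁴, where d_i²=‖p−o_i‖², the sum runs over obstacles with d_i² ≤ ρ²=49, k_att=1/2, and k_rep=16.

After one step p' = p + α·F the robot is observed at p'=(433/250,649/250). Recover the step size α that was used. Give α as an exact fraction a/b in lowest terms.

α = 1/5

F_att = 1/2·(g−p) = 1/2·(7,-15) = (3.5000,-7.5000)
o1: d²=10 ≤ ρ²=49; F_rep = 16·(1,3)/10² = (0.1600,0.4800)
o2: d²=180 > ρ²=49 → inactive
o3: d²=90 > ρ²=49 → inactive
o4: d²=257 > ρ²=49 → inactive
F = F_att + ΣF_rep = (3.6600,-7.0200)
Δp = p'−p = (0.7320,-1.4040); α = Δx/Fx = (183/250) / (183/50) = 1/5
check: Δy/Fy = (-351/250) / (-351/50) = 1/5 ✓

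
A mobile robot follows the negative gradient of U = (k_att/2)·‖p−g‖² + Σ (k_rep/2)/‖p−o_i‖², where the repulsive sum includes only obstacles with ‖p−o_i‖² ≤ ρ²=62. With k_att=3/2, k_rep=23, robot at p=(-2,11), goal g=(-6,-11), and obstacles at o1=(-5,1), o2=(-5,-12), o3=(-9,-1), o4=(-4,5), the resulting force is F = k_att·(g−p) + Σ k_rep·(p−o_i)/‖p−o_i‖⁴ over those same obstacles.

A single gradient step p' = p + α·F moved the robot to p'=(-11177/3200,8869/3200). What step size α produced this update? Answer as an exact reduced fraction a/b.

α = 1/4

F_att = 3/2·(g−p) = 3/2·(-4,-22) = (-6.0000,-33.0000)
o1: d²=109 > ρ²=62 → inactive
o2: d²=538 > ρ²=62 → inactive
o3: d²=193 > ρ²=62 → inactive
o4: d²=40 ≤ ρ²=62; F_rep = 23·(2,6)/40² = (0.0288,0.0862)
F = F_att + ΣF_rep = (-5.9713,-32.9138)
Δp = p'−p = (-1.4928,-8.2284); α = Δx/Fx = (-4777/3200) / (-4777/800) = 1/4
check: Δy/Fy = (-26331/3200) / (-26331/800) = 1/4 ✓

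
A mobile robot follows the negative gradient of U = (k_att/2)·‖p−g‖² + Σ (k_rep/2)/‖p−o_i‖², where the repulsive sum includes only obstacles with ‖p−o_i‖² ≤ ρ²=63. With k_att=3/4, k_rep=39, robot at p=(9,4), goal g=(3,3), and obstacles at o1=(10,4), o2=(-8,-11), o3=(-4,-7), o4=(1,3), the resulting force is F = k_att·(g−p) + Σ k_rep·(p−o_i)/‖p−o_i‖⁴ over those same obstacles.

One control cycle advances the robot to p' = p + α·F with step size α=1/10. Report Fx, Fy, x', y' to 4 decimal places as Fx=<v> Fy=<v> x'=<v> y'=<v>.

Fx=-43.5000 Fy=-0.7500 x'=4.6500 y'=3.9250

F_att = 3/4·(g−p) = 3/4·(-6,-1) = (-4.5000,-0.7500)
o1: d²=1 ≤ ρ²=63; F_rep = 39·(-1,0)/1² = (-39.0000,0.0000)
o2: d²=514 > ρ²=63 → inactive
o3: d²=290 > ρ²=63 → inactive
o4: d²=65 > ρ²=63 → inactive
F = F_att + ΣF_rep = (-43.5000,-0.7500)
p' = p + 1/10·F = (4.6500,3.9250)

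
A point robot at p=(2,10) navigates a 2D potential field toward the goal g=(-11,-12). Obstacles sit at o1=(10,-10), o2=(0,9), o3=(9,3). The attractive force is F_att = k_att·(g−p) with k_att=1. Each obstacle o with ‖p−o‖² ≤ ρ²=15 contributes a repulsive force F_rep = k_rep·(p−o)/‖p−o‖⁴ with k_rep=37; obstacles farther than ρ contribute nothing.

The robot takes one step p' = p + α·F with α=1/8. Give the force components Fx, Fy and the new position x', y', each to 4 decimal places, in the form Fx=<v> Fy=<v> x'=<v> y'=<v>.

F_att = 1·(g−p) = 1·(-13,-22) = (-13.0000,-22.0000)
o1: d²=464 > ρ²=15 → inactive
o2: d²=5 ≤ ρ²=15; F_rep = 37·(2,1)/5² = (2.9600,1.4800)
o3: d²=98 > ρ²=15 → inactive
F = F_att + ΣF_rep = (-10.0400,-20.5200)
p' = p + 1/8·F = (0.7450,7.4350)

Fx=-10.0400 Fy=-20.5200 x'=0.7450 y'=7.4350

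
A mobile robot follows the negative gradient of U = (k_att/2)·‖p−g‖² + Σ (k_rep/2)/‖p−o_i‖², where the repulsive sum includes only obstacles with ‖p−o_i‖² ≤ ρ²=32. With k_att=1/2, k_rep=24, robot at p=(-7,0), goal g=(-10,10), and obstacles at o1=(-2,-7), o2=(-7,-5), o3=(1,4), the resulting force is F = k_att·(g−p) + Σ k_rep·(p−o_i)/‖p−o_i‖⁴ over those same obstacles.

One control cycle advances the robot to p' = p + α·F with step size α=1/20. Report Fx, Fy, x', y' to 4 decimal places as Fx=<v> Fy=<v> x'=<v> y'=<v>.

F_att = 1/2·(g−p) = 1/2·(-3,10) = (-1.5000,5.0000)
o1: d²=74 > ρ²=32 → inactive
o2: d²=25 ≤ ρ²=32; F_rep = 24·(0,5)/25² = (0.0000,0.1920)
o3: d²=80 > ρ²=32 → inactive
F = F_att + ΣF_rep = (-1.5000,5.1920)
p' = p + 1/20·F = (-7.0750,0.2596)

Fx=-1.5000 Fy=5.1920 x'=-7.0750 y'=0.2596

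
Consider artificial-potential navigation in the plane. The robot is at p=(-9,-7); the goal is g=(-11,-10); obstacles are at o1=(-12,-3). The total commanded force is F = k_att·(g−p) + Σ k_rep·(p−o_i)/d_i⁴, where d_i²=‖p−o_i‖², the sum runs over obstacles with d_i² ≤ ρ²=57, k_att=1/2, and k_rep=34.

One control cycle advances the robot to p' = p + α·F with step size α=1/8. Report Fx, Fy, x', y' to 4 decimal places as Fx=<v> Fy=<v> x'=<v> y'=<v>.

F_att = 1/2·(g−p) = 1/2·(-2,-3) = (-1.0000,-1.5000)
o1: d²=25 ≤ ρ²=57; F_rep = 34·(3,-4)/25² = (0.1632,-0.2176)
F = F_att + ΣF_rep = (-0.8368,-1.7176)
p' = p + 1/8·F = (-9.1046,-7.2147)

Fx=-0.8368 Fy=-1.7176 x'=-9.1046 y'=-7.2147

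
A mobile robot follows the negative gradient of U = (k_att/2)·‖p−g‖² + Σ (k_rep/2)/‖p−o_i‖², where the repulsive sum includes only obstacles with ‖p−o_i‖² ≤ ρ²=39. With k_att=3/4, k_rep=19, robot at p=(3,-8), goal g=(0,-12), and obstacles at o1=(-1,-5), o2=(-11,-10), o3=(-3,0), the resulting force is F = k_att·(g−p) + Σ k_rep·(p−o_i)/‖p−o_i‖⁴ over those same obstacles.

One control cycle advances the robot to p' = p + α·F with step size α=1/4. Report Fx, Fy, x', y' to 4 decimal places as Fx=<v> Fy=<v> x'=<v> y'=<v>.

F_att = 3/4·(g−p) = 3/4·(-3,-4) = (-2.2500,-3.0000)
o1: d²=25 ≤ ρ²=39; F_rep = 19·(4,-3)/25² = (0.1216,-0.0912)
o2: d²=200 > ρ²=39 → inactive
o3: d²=100 > ρ²=39 → inactive
F = F_att + ΣF_rep = (-2.1284,-3.0912)
p' = p + 1/4·F = (2.4679,-8.7728)

Fx=-2.1284 Fy=-3.0912 x'=2.4679 y'=-8.7728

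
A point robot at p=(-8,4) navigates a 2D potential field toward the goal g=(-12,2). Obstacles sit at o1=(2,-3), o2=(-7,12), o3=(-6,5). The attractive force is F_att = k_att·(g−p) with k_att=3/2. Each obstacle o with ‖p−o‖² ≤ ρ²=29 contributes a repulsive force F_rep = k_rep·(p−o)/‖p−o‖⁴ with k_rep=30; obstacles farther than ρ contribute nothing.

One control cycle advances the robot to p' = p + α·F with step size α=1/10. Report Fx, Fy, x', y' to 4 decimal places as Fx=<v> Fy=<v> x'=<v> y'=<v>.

Fx=-8.4000 Fy=-4.2000 x'=-8.8400 y'=3.5800

F_att = 3/2·(g−p) = 3/2·(-4,-2) = (-6.0000,-3.0000)
o1: d²=149 > ρ²=29 → inactive
o2: d²=65 > ρ²=29 → inactive
o3: d²=5 ≤ ρ²=29; F_rep = 30·(-2,-1)/5² = (-2.4000,-1.2000)
F = F_att + ΣF_rep = (-8.4000,-4.2000)
p' = p + 1/10·F = (-8.8400,3.5800)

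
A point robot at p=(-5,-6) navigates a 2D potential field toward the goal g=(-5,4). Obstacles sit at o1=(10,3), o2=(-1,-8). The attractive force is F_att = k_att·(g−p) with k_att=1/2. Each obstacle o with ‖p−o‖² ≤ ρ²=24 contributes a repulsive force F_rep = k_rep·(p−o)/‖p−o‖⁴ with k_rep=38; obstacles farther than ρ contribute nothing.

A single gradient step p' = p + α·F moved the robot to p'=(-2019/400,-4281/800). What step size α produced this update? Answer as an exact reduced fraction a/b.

α = 1/8

F_att = 1/2·(g−p) = 1/2·(0,10) = (0.0000,5.0000)
o1: d²=306 > ρ²=24 → inactive
o2: d²=20 ≤ ρ²=24; F_rep = 38·(-4,2)/20² = (-0.3800,0.1900)
F = F_att + ΣF_rep = (-0.3800,5.1900)
Δp = p'−p = (-0.0475,0.6488); α = Δx/Fx = (-19/400) / (-19/50) = 1/8
check: Δy/Fy = (519/800) / (519/100) = 1/8 ✓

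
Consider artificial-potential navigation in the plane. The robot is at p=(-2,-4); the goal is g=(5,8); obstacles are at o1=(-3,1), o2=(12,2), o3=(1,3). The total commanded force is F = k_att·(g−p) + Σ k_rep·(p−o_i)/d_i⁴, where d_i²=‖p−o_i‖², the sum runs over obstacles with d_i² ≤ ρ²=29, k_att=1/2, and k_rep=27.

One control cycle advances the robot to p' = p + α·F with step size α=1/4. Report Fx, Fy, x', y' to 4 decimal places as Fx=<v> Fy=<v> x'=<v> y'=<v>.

F_att = 1/2·(g−p) = 1/2·(7,12) = (3.5000,6.0000)
o1: d²=26 ≤ ρ²=29; F_rep = 27·(1,-5)/26² = (0.0399,-0.1997)
o2: d²=232 > ρ²=29 → inactive
o3: d²=58 > ρ²=29 → inactive
F = F_att + ΣF_rep = (3.5399,5.8003)
p' = p + 1/4·F = (-1.1150,-2.5499)

Fx=3.5399 Fy=5.8003 x'=-1.1150 y'=-2.5499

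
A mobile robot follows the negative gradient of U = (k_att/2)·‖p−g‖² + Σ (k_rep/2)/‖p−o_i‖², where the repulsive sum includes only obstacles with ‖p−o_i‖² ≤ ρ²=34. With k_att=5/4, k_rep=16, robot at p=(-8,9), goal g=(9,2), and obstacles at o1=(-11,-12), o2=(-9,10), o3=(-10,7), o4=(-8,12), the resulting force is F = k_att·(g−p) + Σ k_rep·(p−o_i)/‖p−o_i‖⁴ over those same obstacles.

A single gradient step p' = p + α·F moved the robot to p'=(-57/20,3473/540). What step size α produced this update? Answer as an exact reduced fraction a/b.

α = 1/5

F_att = 5/4·(g−p) = 5/4·(17,-7) = (21.2500,-8.7500)
o1: d²=450 > ρ²=34 → inactive
o2: d²=2 ≤ ρ²=34; F_rep = 16·(1,-1)/2² = (4.0000,-4.0000)
o3: d²=8 ≤ ρ²=34; F_rep = 16·(2,2)/8² = (0.5000,0.5000)
o4: d²=9 ≤ ρ²=34; F_rep = 16·(0,-3)/9² = (0.0000,-0.5926)
F = F_att + ΣF_rep = (25.7500,-12.8426)
Δp = p'−p = (5.1500,-2.5685); α = Δx/Fx = (103/20) / (103/4) = 1/5
check: Δy/Fy = (-1387/540) / (-1387/108) = 1/5 ✓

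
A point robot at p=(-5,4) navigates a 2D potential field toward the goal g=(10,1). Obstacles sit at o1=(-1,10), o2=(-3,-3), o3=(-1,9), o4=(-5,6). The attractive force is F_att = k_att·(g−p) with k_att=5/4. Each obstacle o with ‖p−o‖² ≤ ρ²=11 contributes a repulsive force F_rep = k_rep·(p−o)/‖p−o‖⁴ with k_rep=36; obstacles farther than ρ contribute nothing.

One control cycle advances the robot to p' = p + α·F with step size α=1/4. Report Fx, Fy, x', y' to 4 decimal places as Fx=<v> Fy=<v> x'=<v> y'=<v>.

F_att = 5/4·(g−p) = 5/4·(15,-3) = (18.7500,-3.7500)
o1: d²=52 > ρ²=11 → inactive
o2: d²=53 > ρ²=11 → inactive
o3: d²=41 > ρ²=11 → inactive
o4: d²=4 ≤ ρ²=11; F_rep = 36·(0,-2)/4² = (0.0000,-4.5000)
F = F_att + ΣF_rep = (18.7500,-8.2500)
p' = p + 1/4·F = (-0.3125,1.9375)

Fx=18.7500 Fy=-8.2500 x'=-0.3125 y'=1.9375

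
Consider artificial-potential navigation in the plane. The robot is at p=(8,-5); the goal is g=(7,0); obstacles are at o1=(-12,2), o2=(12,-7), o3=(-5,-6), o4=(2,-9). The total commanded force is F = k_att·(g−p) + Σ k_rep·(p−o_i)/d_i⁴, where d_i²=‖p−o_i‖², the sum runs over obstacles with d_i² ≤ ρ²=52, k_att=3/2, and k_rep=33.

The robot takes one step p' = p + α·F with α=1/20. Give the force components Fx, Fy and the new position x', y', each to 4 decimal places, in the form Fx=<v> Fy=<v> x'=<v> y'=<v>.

Fx=-1.7568 Fy=7.7138 x'=7.9122 y'=-4.6143

F_att = 3/2·(g−p) = 3/2·(-1,5) = (-1.5000,7.5000)
o1: d²=449 > ρ²=52 → inactive
o2: d²=20 ≤ ρ²=52; F_rep = 33·(-4,2)/20² = (-0.3300,0.1650)
o3: d²=170 > ρ²=52 → inactive
o4: d²=52 ≤ ρ²=52; F_rep = 33·(6,4)/52² = (0.0732,0.0488)
F = F_att + ΣF_rep = (-1.7568,7.7138)
p' = p + 1/20·F = (7.9122,-4.6143)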